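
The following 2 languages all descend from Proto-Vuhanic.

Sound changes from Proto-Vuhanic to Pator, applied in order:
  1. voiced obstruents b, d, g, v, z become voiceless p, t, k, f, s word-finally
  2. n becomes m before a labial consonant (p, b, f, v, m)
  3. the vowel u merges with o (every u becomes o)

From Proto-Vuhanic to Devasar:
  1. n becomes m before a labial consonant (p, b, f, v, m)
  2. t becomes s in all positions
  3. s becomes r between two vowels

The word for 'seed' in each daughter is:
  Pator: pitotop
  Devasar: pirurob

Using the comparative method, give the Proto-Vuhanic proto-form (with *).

Position 3: Pator has t, Devasar has r. Taking the neighbouring segments as reconstructed: Pator t can only go back to *t; Devasar r could go back to *t or *s or *r — the one source consistent with every daughter is *t.
Position 7: Pator has p, Devasar has b. Devasar preserves b here (none of its changes turn any other segment into b), so the proto-segment is *b.
Continuing position by position gives *pitutob; check it forward:
Pator: *pitutob
  pitutob → pitutop   [final devoicing]
  pitutop (rule 2 does not apply)
  pitutop → pitotop   [vowel merger]
  giving Pator pitotop.
Devasar: *pitutob
  pitutob (rule 1 does not apply)
  pitutob → pisusob   [unconditioned shift]
  pisusob → pirurob   [rhotacism]
  giving Devasar pirurob.
*pitutob is the unique common source.

*pitutob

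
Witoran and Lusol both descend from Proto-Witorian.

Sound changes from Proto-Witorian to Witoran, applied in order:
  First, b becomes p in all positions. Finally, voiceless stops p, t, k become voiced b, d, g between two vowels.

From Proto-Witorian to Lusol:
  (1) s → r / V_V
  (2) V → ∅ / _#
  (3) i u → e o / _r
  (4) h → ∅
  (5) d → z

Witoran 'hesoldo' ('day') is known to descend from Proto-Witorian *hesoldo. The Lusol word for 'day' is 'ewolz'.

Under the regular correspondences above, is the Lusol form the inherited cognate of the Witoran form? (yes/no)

no

Derive the expected Lusol reflex of *hesoldo:
Lusol: start from *hesoldo.
  rule 1 (rhotacism): hesoldo → heroldo
  rule 2 (apocope): heroldo → herold
  rule 3: no change — herold
  rule 4 (h-loss): herold → erold
  rule 5 (unconditioned shift): erold → erolz
  ⇒ Lusol erolz
The regular Lusol reflex would be 'erolz', but the attested form is 'ewolz'. The correspondence is irregular, so they are not cognates (the Lusol form has a different source).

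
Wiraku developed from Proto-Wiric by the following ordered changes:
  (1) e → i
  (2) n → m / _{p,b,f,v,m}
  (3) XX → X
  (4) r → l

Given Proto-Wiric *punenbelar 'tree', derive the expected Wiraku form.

punimbilal

Wiraku: *punenbelar > puninbilar > punimbilar > punimbilal  (by vowel merger, nasal place assimilation, unconditioned shift)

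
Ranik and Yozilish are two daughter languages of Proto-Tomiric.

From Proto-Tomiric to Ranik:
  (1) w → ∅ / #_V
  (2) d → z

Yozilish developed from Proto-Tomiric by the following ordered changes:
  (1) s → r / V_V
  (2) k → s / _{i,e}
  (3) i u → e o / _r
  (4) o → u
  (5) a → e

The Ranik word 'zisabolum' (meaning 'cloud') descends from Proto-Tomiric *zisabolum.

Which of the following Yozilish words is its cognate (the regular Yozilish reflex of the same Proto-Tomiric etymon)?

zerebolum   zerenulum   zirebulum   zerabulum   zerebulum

zerebulum

Yozilish: *zisabolum > zirabolum > zerabolum > zerabulum > zerebulum  (by rhotacism, pre-rhotic lowering, vowel merger, vowel merger)
Only 'zerebulum' matches the regular Yozilish development of *zisabolum.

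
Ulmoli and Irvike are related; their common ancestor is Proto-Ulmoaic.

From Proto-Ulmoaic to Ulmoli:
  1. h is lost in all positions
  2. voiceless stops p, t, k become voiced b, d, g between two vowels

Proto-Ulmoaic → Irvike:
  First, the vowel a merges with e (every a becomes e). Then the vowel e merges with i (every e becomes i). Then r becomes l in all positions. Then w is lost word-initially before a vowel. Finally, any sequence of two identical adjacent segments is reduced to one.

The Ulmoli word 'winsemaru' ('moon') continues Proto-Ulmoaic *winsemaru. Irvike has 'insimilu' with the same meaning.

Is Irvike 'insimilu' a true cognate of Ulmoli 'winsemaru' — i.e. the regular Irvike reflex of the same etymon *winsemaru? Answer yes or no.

Derive the expected Irvike reflex of *winsemaru:
Irvike: *winsemaru > winsemeru > winsimiru > winsimilu > insimilu  (by vowel merger, vowel merger, unconditioned shift, glide loss)
Irvike 'insimilu' matches the regular reflex exactly, so the pair is cognate.

yes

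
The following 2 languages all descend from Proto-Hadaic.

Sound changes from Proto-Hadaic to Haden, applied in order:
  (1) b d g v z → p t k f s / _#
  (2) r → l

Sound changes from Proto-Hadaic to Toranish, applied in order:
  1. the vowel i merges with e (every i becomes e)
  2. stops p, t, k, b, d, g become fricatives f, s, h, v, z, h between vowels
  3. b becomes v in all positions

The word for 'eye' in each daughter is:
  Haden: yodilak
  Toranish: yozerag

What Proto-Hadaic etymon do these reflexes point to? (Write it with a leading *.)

Position 5: Haden has l, Toranish has r. Toranish preserves r here (none of its changes turn any other segment into r), so the proto-segment is *r.
Position 4: Haden has i, Toranish has e. Haden preserves i here (none of its changes turn any other segment into i), so the proto-segment is *i.
Verify the candidate proto-form against each daughter:
Haden: *yodirag
  yodirag → yodirak   [final devoicing]
  yodirak → yodilak   [unconditioned shift]
  giving Haden yodilak.
Toranish: *yodirag > yoderag > yozerag  (by vowel merger, intervocalic lenition)
*yodirag is the unique common source.

*yodirag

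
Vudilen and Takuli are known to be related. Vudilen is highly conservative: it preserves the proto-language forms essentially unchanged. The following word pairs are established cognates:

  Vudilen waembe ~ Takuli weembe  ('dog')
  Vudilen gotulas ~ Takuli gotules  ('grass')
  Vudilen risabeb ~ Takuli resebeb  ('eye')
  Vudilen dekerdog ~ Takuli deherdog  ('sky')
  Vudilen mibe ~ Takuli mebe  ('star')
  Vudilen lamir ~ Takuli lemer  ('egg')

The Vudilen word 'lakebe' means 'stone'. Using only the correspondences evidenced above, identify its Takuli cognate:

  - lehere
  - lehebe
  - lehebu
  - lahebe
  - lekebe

gotulas ~ gotules — Vudilen a corresponds to Takuli e after a consonant, before a consonant other than r, m, n, p, b, f, v.
dekerdog ~ deherdog — Vudilen k corresponds to Takuli h between vowels (before a front vowel).
Applying these to Vudilen 'lakebe':
  lakebe → lekebe   (a→e after a consonant, before a consonant other than r, m, n, p, b, f, v)
  lekebe → lehebe   (k→h between vowels (before a front vowel))
So the Takuli cognate is 'lehebe'.

lehebe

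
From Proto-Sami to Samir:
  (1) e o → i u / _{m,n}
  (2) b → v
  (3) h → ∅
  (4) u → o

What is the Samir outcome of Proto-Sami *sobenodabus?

Samir: *sobenodabus
  sobenodabus → sobinodabus   [pre-nasal raising]
  sobinodabus → sovinodavus   [unconditioned shift]
  sovinodavus (rule 3 does not apply)
  sovinodavus → sovinodavos   [vowel merger]
  giving Samir sovinodavos.

sovinodavos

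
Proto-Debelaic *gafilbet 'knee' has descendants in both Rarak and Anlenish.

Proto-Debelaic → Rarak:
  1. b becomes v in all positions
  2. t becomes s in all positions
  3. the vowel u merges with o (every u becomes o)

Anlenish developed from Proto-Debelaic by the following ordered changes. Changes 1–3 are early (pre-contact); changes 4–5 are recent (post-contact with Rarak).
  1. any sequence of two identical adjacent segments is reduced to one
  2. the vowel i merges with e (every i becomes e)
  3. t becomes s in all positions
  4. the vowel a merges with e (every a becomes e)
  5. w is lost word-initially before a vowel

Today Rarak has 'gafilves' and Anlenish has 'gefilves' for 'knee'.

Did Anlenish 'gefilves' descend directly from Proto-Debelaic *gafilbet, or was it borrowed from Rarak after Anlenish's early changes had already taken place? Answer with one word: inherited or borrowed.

If inherited, *gafilbet would pass through all of Anlenish's changes:
Anlenish: *gafilbet
  gafilbet (rule 1 does not apply)
  gafilbet → gafelbet   [vowel merger]
  gafelbet → gafelbes   [unconditioned shift]
  gafelbes → gefelbes   [vowel merger]
  gefelbes (rule 5 does not apply)
  giving Anlenish gefelbes.
If borrowed from Rarak 'gafilves' after the early changes, it would undergo only the recent ones:
  rule 4 (vowel merger): gafilves → gefilves
  rule 5 (glide loss): no change (gefilves)
  ⇒ as a loan: gefilves
Anlenish 'gefilves' matches the loan outcome 'gefilves', not the inherited 'gefelbes' — it skipped the early Anlenish changes, so it was borrowed from Rarak.

borrowed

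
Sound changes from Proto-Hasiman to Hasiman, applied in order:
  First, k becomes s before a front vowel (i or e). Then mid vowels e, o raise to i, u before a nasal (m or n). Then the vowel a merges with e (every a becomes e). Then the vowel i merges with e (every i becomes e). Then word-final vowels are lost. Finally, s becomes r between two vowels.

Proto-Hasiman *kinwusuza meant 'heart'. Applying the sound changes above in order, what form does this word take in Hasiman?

senwuruz

Hasiman: start from *kinwusuza.
  rule 1 (palatalisation): kinwusuza → sinwusuza
  rule 2: no change — sinwusuza
  rule 3 (vowel merger): sinwusuza → sinwusuze
  rule 4 (vowel merger): sinwusuze → senwusuze
  rule 5 (apocope): senwusuze → senwusuz
  rule 6 (rhotacism): senwusuz → senwuruz
  ⇒ Hasiman senwuruz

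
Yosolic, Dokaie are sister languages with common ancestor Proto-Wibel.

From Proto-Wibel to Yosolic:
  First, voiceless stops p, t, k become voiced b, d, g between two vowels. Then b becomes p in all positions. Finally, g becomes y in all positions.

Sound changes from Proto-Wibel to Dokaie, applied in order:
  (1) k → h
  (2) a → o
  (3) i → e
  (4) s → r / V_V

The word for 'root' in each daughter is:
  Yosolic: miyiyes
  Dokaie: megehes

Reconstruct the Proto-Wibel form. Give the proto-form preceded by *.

Position 5: Yosolic has y, Dokaie has h. Taking the neighbouring segments as reconstructed: Yosolic y could go back to *k or *g or *y; Dokaie h could go back to *k or *h — the one source consistent with every daughter is *k.
Position 4: Yosolic has i, Dokaie has e. Yosolic preserves i here (none of its changes turn any other segment into i), so the proto-segment is *i.
Continuing position by position gives *migikes; check it forward:
Yosolic: *migikes > migiges > miyiyes  (by intervocalic voicing, unconditioned shift)
Dokaie: start from *migikes.
  rule 1 (unconditioned shift): migikes → migihes
  rule 2: no change — migihes
  rule 3 (vowel merger): migihes → megehes
  rule 4: no change — megehes
  ⇒ Dokaie megehes
*migikes is the unique common source.

*migikes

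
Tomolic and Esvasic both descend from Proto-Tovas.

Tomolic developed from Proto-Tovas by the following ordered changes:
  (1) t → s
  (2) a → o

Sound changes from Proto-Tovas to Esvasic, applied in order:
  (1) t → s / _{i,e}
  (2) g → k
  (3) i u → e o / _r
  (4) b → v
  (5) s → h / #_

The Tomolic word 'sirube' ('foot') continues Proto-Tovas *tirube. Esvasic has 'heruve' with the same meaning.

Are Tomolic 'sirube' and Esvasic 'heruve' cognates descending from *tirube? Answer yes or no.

Derive the expected Esvasic reflex of *tirube:
Esvasic: start from *tirube.
  rule 1 (palatalisation): tirube → sirube
  rule 2: no change — sirube
  rule 3 (pre-rhotic lowering): sirube → serube
  rule 4 (unconditioned shift): serube → seruve
  rule 5 (debuccalisation): seruve → heruve
  ⇒ Esvasic heruve
Esvasic 'heruve' matches the regular reflex exactly, so the pair is cognate.

yes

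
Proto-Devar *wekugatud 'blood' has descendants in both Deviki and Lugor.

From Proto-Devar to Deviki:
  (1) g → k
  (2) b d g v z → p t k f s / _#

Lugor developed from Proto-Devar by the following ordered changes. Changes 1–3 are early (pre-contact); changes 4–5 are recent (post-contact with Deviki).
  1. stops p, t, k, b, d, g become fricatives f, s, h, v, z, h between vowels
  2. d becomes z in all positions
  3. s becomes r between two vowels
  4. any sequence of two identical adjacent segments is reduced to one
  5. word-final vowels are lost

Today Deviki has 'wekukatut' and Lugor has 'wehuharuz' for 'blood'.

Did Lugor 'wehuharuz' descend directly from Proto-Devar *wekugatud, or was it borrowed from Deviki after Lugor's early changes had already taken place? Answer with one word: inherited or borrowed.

If inherited, *wekugatud would pass through all of Lugor's changes:
Lugor: *wekugatud
  wekugatud → wehuhasud   [intervocalic lenition]
  wehuhasud → wehuhasuz   [unconditioned shift]
  wehuhasuz → wehuharuz   [rhotacism]
  wehuharuz (rule 4 does not apply)
  wehuharuz (rule 5 does not apply)
  giving Lugor wehuharuz.
If borrowed from Deviki 'wekukatut' after the early changes, it would undergo only the recent ones:
  rule 4 (degemination): no change (wekukatut)
  rule 5 (apocope): no change (wekukatut)
  ⇒ as a loan: wekukatut
Lugor 'wehuharuz' matches the inherited outcome exactly, so it is an inherited cognate, not a loan.

inherited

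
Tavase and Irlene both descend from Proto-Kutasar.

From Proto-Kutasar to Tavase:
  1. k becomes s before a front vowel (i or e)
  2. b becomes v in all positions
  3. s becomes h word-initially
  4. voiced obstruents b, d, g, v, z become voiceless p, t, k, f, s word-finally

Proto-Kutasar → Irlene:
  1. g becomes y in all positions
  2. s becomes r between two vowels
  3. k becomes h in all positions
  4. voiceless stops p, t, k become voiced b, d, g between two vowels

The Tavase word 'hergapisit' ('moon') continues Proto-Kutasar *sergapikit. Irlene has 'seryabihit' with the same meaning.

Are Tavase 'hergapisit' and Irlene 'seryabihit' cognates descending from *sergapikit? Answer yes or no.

Derive the expected Irlene reflex of *sergapikit:
Irlene: *sergapikit
  sergapikit → seryapikit   [unconditioned shift]
  seryapikit (rule 2 does not apply)
  seryapikit → seryapihit   [unconditioned shift]
  seryapihit → seryabihit   [intervocalic voicing]
  giving Irlene seryabihit.
Irlene 'seryabihit' matches the regular reflex exactly, so the pair is cognate.

yes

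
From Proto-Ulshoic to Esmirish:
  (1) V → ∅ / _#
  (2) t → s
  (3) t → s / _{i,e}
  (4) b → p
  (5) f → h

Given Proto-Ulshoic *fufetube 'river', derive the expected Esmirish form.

huhesup

Esmirish: *fufetube > fufetub > fufesub > fufesup > huhesup  (by apocope, unconditioned shift, unconditioned shift, unconditioned shift)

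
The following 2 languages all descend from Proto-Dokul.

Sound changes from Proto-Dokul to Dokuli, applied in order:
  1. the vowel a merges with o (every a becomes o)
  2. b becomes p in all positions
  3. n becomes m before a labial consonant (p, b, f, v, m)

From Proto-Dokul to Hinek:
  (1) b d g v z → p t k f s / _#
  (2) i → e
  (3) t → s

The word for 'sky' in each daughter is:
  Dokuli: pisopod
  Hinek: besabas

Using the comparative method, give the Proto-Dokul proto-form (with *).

Position 1: Dokuli has p, Hinek has b. Hinek preserves b here (none of its changes turn any other segment into b), so the proto-segment is *b.
Position 5: Dokuli has p, Hinek has b. Hinek preserves b here (none of its changes turn any other segment into b), so the proto-segment is *b.
Verify the candidate proto-form against each daughter:
Dokuli: *bisabad > bisobod > pisopod  (by vowel merger, unconditioned shift)
Hinek: *bisabad > bisabat > besabat > besabas  (by final devoicing, vowel merger, unconditioned shift)
No other proto-form is consistent with every reflex, so the reconstruction is *bisabad.

*bisabad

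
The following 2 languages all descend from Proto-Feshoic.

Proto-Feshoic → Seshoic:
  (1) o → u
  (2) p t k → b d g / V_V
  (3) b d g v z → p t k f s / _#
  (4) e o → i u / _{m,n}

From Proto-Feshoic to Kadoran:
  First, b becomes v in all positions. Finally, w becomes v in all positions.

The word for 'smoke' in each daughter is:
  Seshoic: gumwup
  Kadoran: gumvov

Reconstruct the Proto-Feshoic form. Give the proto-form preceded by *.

Position 5: Seshoic has u, Kadoran has o. Kadoran preserves o here (none of its changes turn any other segment into o), so the proto-segment is *o.
Position 6: Seshoic has p, Kadoran has v. Taking the neighbouring segments as reconstructed: Seshoic p could go back to *p or *b; Kadoran v could go back to *b or *v or *w — the one source consistent with every daughter is *b.
This points to *gumwob. Verify forward in each daughter:
Seshoic: start from *gumwob.
  rule 1 (vowel merger): gumwob → gumwub
  rule 2: no change — gumwub
  rule 3 (final devoicing): gumwub → gumwup
  rule 4: no change — gumwup
  ⇒ Seshoic gumwup
Kadoran: start from *gumwob.
  rule 1 (unconditioned shift): gumwob → gumwov
  rule 2 (unconditioned shift): gumwov → gumvov
  ⇒ Kadoran gumvov
Only *gumwob yields all of Seshoic gumwup, Kadoran gumvov.

*gumwob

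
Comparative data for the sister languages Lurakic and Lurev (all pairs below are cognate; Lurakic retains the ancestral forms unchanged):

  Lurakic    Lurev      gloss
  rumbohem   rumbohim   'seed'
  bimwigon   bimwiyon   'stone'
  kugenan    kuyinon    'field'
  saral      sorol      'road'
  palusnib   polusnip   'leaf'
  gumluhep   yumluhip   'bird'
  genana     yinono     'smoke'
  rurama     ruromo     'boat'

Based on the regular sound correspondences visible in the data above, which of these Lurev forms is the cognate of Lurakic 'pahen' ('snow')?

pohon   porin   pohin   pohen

saral ~ sorol, palusnib ~ polusnip — Lurakic a corresponds to Lurev o after a consonant, before a consonant other than r, m, n, p, b, f, v.
kugenan ~ kuyinon, genana ~ yinono — Lurakic e corresponds to Lurev i after a consonant, before a nasal.
Applying these to Lurakic 'pahen':
  pahen → pohen   (a→o after a consonant, before a consonant other than r, m, n, p, b, f, v)
  pohen → pohin   (e→i after a consonant, before a nasal)
So the Lurev cognate is 'pohin'.

pohin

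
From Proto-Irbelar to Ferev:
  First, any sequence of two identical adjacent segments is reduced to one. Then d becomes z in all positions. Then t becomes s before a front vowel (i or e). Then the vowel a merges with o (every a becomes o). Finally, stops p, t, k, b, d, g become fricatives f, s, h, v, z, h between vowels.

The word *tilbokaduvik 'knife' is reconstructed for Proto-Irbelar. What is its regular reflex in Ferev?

Ferev: *tilbokaduvik > tilbokazuvik > silbokazuvik > silbokozuvik > silbohozuvik  (by unconditioned shift, palatalisation, vowel merger, intervocalic lenition)

silbohozuvik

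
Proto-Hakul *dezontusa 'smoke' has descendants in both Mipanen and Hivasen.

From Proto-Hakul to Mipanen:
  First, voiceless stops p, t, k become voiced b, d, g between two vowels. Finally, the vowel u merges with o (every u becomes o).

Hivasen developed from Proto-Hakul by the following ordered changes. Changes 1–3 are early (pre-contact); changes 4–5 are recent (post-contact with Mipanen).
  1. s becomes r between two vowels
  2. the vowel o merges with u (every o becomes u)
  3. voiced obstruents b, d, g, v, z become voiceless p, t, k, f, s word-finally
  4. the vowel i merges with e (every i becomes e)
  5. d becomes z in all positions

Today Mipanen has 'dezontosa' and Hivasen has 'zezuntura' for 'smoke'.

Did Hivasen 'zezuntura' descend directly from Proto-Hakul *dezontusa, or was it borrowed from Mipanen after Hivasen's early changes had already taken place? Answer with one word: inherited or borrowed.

inherited

If inherited, *dezontusa would pass through all of Hivasen's changes:
Hivasen: *dezontusa > dezontura > dezuntura > zezuntura  (by rhotacism, vowel merger, unconditioned shift)
If borrowed from Mipanen 'dezontosa' after the early changes, it would undergo only the recent ones:
  rule 4 (vowel merger): no change (dezontosa)
  rule 5 (unconditioned shift): dezontosa → zezontosa
  ⇒ as a loan: zezontosa
Hivasen 'zezuntura' matches the inherited outcome exactly, so it is an inherited cognate, not a loan.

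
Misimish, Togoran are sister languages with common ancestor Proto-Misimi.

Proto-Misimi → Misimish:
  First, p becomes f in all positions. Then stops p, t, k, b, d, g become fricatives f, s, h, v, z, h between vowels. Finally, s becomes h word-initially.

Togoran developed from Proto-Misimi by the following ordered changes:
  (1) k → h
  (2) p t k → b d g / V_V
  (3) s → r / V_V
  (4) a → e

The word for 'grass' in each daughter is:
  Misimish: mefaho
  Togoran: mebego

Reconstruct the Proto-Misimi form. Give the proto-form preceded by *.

*mepago

Position 4: Misimish has a, Togoran has e. Misimish preserves a here (none of its changes turn any other segment into a), so the proto-segment is *a.
Position 5: Misimish has h, Togoran has g. Togoran preserves g here (none of its changes turn any other segment into g), so the proto-segment is *g.
This points to *mepago. Verify forward in each daughter:
Misimish: start from *mepago.
  rule 1 (unconditioned shift): mepago → mefago
  rule 2 (intervocalic lenition): mefago → mefaho
  rule 3: no change — mefaho
  ⇒ Misimish mefaho
Togoran: *mepago > mebago > mebego  (by intervocalic voicing, vowel merger)
*mepago is the unique common source.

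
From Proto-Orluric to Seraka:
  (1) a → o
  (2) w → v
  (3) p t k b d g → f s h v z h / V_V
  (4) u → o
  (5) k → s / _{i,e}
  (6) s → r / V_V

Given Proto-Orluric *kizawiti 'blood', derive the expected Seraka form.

sizoviri

Seraka: *kizawiti
  kizawiti → kizowiti   [vowel merger]
  kizowiti → kizoviti   [unconditioned shift]
  kizoviti → kizovisi   [intervocalic lenition]
  kizovisi (rule 4 does not apply)
  kizovisi → sizovisi   [palatalisation]
  sizovisi → sizoviri   [rhotacism]
  giving Seraka sizoviri.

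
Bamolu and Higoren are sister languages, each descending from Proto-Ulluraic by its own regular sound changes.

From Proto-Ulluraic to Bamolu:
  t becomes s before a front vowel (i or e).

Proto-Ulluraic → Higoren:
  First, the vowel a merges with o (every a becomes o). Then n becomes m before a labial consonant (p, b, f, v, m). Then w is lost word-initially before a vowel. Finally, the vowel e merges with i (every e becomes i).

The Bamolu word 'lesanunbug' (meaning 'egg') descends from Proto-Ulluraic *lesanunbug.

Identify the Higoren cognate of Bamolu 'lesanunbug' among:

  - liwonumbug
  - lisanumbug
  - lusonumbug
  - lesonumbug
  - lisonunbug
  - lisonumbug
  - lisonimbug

Higoren: start from *lesanunbug.
  rule 1 (vowel merger): lesanunbug → lesonunbug
  rule 2 (nasal place assimilation): lesonunbug → lesonumbug
  rule 3: no change — lesonumbug
  rule 4 (vowel merger): lesonumbug → lisonumbug
  ⇒ Higoren lisonumbug

lisonumbug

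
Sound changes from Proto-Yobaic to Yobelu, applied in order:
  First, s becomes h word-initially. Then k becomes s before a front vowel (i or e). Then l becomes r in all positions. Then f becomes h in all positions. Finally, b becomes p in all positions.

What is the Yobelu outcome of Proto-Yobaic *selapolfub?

Yobelu: start from *selapolfub.
  rule 1 (debuccalisation): selapolfub → helapolfub
  rule 2: no change — helapolfub
  rule 3 (unconditioned shift): helapolfub → heraporfub
  rule 4 (unconditioned shift): heraporfub → heraporhub
  rule 5 (unconditioned shift): heraporhub → heraporhup
  ⇒ Yobelu heraporhup

heraporhup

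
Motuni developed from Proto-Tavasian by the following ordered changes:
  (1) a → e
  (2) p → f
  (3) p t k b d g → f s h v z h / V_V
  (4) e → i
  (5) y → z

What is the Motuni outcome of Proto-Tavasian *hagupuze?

Motuni: *hagupuze > hegupuze > hegufuze > hehufuze > hihufuzi  (by vowel merger, unconditioned shift, intervocalic lenition, vowel merger)

hihufuzi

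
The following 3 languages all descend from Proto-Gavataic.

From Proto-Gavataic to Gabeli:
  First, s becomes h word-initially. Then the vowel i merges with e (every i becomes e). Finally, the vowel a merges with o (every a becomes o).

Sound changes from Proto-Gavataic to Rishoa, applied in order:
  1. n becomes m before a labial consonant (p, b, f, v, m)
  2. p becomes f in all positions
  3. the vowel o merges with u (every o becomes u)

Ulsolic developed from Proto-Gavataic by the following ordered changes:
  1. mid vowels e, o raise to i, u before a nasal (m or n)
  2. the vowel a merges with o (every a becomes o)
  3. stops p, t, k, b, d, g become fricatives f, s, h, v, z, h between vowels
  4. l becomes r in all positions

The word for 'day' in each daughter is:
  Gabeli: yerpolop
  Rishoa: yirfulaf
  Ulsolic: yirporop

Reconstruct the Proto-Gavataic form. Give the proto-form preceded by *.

*yirpolap

Position 2: Gabeli has e, Rishoa has i, Ulsolic has i. Rishoa preserves i here (none of its changes turn any other segment into i), so the proto-segment is *i.
Position 6: Gabeli has l, Rishoa has l, Ulsolic has r. Gabeli preserves l here (none of its changes turn any other segment into l), so the proto-segment is *l.
This points to *yirpolap. Verify forward in each daughter:
Gabeli: *yirpolap
  yirpolap (rule 1 does not apply)
  yirpolap → yerpolap   [vowel merger]
  yerpolap → yerpolop   [vowel merger]
  giving Gabeli yerpolop.
Rishoa: *yirpolap
  yirpolap (rule 1 does not apply)
  yirpolap → yirfolaf   [unconditioned shift]
  yirfolaf → yirfulaf   [vowel merger]
  giving Rishoa yirfulaf.
Ulsolic: *yirpolap
  yirpolap (rule 1 does not apply)
  yirpolap → yirpolop   [vowel merger]
  yirpolop (rule 3 does not apply)
  yirpolop → yirporop   [unconditioned shift]
  giving Ulsolic yirporop.
Only *yirpolap yields all of Gabeli yerpolop, Rishoa yirfulaf, Ulsolic yirporop.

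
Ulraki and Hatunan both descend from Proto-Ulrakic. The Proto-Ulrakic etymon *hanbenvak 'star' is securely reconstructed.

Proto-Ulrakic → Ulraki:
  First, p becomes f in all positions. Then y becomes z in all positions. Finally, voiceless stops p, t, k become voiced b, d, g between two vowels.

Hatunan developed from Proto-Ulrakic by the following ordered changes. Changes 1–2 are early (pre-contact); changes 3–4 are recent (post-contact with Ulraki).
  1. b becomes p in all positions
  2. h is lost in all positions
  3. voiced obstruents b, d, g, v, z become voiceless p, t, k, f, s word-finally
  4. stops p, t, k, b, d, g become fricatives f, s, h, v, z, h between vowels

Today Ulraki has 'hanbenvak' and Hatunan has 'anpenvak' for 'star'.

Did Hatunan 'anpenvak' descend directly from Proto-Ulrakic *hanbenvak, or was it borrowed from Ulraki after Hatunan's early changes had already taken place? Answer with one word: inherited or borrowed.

If inherited, *hanbenvak would pass through all of Hatunan's changes:
Hatunan: start from *hanbenvak.
  rule 1 (unconditioned shift): hanbenvak → hanpenvak
  rule 2 (h-loss): hanpenvak → anpenvak
  rule 3: no change — anpenvak
  rule 4: no change — anpenvak
  ⇒ Hatunan anpenvak
If borrowed from Ulraki 'hanbenvak' after the early changes, it would undergo only the recent ones:
  rule 3 (final devoicing): no change (hanbenvak)
  rule 4 (intervocalic lenition): no change (hanbenvak)
  ⇒ as a loan: hanbenvak
Hatunan 'anpenvak' matches the inherited outcome exactly, so it is an inherited cognate, not a loan.

inherited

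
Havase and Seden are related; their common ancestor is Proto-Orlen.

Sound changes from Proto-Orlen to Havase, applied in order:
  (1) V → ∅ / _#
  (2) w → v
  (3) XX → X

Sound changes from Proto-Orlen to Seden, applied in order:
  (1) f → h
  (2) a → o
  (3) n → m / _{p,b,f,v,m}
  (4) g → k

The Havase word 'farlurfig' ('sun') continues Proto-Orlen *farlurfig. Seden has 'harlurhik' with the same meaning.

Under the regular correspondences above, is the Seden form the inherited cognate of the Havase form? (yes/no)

Derive the expected Seden reflex of *farlurfig:
Seden: *farlurfig
  farlurfig → harlurhig   [unconditioned shift]
  harlurhig → horlurhig   [vowel merger]
  horlurhig (rule 3 does not apply)
  horlurhig → horlurhik   [unconditioned shift]
  giving Seden horlurhik.
The regular Seden reflex would be 'horlurhik', but the attested form is 'harlurhik'. The correspondence is irregular, so they are not cognates (the Seden form has a different source).

no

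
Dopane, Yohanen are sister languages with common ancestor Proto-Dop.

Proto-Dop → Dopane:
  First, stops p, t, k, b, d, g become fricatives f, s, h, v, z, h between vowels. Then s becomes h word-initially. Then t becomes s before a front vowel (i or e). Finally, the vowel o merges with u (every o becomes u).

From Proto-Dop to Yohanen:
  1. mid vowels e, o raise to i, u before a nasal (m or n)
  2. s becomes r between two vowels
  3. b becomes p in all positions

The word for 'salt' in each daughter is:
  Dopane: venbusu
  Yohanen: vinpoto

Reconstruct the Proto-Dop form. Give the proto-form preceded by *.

Position 2: Dopane has e, Yohanen has i. Dopane preserves e here (none of its changes turn any other segment into e), so the proto-segment is *e.
Position 6: Dopane has s, Yohanen has t. Yohanen preserves t here (none of its changes turn any other segment into t), so the proto-segment is *t.
Continuing position by position gives *venboto; check it forward:
Dopane: *venboto
  venboto → venboso   [intervocalic lenition]
  venboso (rule 2 does not apply)
  venboso (rule 3 does not apply)
  venboso → venbusu   [vowel merger]
  giving Dopane venbusu.
Yohanen: start from *venboto.
  rule 1 (pre-nasal raising): venboto → vinboto
  rule 2: no change — vinboto
  rule 3 (unconditioned shift): vinboto → vinpoto
  ⇒ Yohanen vinpoto
Only *venboto yields all of Dopane venbusu, Yohanen vinpoto.

*venboto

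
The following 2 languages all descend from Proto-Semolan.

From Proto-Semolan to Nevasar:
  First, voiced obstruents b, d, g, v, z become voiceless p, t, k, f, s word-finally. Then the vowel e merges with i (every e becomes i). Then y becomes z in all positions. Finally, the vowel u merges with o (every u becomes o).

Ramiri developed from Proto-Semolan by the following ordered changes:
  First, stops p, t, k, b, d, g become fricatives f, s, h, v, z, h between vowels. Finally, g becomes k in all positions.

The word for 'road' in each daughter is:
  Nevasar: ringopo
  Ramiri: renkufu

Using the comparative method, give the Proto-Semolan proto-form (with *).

Position 6: Nevasar has p, Ramiri has f. Taking the neighbouring segments as reconstructed: Nevasar p can only go back to *p; Ramiri f could go back to *p or *f — the one source consistent with every daughter is *p.
Position 4: Nevasar has g, Ramiri has k. Nevasar preserves g here (none of its changes turn any other segment into g), so the proto-segment is *g.
Position 7: Nevasar has o, Ramiri has u. Ramiri preserves u here (none of its changes turn any other segment into u), so the proto-segment is *u.
Continuing position by position gives *rengupu; check it forward:
Nevasar: start from *rengupu.
  rule 1: no change — rengupu
  rule 2 (vowel merger): rengupu → ringupu
  rule 3: no change — ringupu
  rule 4 (vowel merger): ringupu → ringopo
  ⇒ Nevasar ringopo
Ramiri: *rengupu > rengufu > renkufu  (by intervocalic lenition, unconditioned shift)
No other proto-form is consistent with every reflex, so the reconstruction is *rengupu.

*rengupu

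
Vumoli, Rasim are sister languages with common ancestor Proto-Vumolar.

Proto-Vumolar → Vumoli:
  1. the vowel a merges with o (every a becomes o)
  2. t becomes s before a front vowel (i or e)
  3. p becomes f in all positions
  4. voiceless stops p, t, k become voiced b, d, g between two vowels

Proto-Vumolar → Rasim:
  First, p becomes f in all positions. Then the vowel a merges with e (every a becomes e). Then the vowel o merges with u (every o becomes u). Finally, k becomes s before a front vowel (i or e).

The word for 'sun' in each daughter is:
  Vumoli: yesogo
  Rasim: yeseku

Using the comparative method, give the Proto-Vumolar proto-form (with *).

*yesako

Position 6: Vumoli has o, Rasim has u. Taking the neighbouring segments as reconstructed: Vumoli o could go back to *a or *o; Rasim u could go back to *o or *u — the one source consistent with every daughter is *o.
Position 5: Vumoli has g, Rasim has k. Rasim preserves k here (none of its changes turn any other segment into k), so the proto-segment is *k.
Verify the candidate proto-form against each daughter:
Vumoli: *yesako
  yesako → yesoko   [vowel merger]
  yesoko (rule 2 does not apply)
  yesoko (rule 3 does not apply)
  yesoko → yesogo   [intervocalic voicing]
  giving Vumoli yesogo.
Rasim: *yesako
  yesako (rule 1 does not apply)
  yesako → yeseko   [vowel merger]
  yeseko → yeseku   [vowel merger]
  yeseku (rule 4 does not apply)
  giving Rasim yeseku.
No other proto-form is consistent with every reflex, so the reconstruction is *yesako.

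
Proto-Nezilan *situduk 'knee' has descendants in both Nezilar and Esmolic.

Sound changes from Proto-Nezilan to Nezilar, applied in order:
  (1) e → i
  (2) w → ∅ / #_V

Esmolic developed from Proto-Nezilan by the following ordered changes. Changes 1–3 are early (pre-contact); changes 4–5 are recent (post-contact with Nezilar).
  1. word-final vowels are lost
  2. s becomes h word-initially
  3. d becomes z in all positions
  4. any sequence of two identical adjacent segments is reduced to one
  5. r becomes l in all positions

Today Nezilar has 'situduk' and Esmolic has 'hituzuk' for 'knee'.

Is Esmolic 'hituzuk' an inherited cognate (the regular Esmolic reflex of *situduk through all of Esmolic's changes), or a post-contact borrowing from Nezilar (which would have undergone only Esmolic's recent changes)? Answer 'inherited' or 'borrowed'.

If inherited, *situduk would pass through all of Esmolic's changes:
Esmolic: *situduk
  situduk (rule 1 does not apply)
  situduk → hituduk   [debuccalisation]
  hituduk → hituzuk   [unconditioned shift]
  hituzuk (rule 4 does not apply)
  hituzuk (rule 5 does not apply)
  giving Esmolic hituzuk.
If borrowed from Nezilar 'situduk' after the early changes, it would undergo only the recent ones:
  rule 4 (degemination): no change (situduk)
  rule 5 (unconditioned shift): no change (situduk)
  ⇒ as a loan: situduk
Esmolic 'hituzuk' matches the inherited outcome exactly, so it is an inherited cognate, not a loan.

inherited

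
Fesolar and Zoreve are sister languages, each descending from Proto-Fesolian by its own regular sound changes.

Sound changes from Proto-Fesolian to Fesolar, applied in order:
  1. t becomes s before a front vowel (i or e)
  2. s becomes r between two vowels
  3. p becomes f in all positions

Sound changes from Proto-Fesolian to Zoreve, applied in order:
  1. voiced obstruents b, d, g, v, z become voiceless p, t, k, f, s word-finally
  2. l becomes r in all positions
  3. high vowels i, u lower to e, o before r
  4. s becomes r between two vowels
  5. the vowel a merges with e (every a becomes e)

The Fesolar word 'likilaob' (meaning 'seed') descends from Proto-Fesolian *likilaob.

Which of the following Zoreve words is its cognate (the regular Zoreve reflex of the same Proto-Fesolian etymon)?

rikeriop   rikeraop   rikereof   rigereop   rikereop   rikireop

Zoreve: *likilaob
  likilaob → likilaop   [final devoicing]
  likilaop → rikiraop   [unconditioned shift]
  rikiraop → rikeraop   [pre-rhotic lowering]
  rikeraop (rule 4 does not apply)
  rikeraop → rikereop   [vowel merger]
  giving Zoreve rikereop.

rikereop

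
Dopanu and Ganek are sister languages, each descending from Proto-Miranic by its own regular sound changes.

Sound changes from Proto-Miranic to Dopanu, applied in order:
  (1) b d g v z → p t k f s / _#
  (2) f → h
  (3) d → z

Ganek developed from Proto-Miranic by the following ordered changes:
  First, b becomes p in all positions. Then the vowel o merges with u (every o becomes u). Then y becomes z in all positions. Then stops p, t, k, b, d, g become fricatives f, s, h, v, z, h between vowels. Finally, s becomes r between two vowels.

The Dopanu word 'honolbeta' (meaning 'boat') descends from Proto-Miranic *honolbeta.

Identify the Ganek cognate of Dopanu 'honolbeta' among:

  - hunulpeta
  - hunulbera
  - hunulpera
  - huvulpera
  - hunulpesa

Ganek: *honolbeta > honolpeta > hunulpeta > hunulpesa > hunulpera  (by unconditioned shift, vowel merger, intervocalic lenition, rhotacism)
Only 'hunulpera' matches the regular Ganek development of *honolbeta.

hunulpera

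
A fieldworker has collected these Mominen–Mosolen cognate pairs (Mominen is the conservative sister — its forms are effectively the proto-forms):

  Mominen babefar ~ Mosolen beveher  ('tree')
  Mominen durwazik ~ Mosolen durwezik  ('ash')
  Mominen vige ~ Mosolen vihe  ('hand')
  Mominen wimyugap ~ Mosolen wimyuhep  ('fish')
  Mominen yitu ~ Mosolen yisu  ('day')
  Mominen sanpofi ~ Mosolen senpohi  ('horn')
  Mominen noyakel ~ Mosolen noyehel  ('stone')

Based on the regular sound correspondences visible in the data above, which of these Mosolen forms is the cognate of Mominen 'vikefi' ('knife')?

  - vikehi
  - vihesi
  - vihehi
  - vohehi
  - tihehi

noyakel ~ noyehel — Mominen k corresponds to Mosolen h between vowels (before a front vowel).
sanpofi ~ senpohi — Mominen f corresponds to Mosolen h between vowels (before a front vowel).
Applying these to Mominen 'vikefi':
  vikefi → vihefi   (k→h between vowels (before a front vowel))
  vihefi → vihehi   (f→h between vowels (before a front vowel))
So the Mosolen cognate is 'vihehi'.

vihehi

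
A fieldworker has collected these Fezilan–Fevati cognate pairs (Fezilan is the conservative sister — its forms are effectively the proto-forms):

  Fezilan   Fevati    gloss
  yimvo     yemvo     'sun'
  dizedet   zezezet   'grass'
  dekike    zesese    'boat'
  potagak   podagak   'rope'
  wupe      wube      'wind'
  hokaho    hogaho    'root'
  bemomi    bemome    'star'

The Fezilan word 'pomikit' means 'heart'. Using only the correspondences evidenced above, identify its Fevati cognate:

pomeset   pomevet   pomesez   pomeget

pomeset

dizedet ~ zezezet, dekike ~ zesese — Fezilan i corresponds to Fevati e after a consonant, before a consonant other than r, m, n, p, b, f, v.
dekike ~ zesese — Fezilan k corresponds to Fevati s between vowels (before a front vowel).
Applying these to Fezilan 'pomikit':
  pomikit → pomekit   (i→e after a consonant, before a consonant other than r, m, n, p, b, f, v)
  pomekit → pomesit   (k→s between vowels (before a front vowel))
  pomesit → pomeset   (i→e after a consonant, before a consonant other than r, m, n, p, b, f, v)
So the Fevati cognate is 'pomeset'.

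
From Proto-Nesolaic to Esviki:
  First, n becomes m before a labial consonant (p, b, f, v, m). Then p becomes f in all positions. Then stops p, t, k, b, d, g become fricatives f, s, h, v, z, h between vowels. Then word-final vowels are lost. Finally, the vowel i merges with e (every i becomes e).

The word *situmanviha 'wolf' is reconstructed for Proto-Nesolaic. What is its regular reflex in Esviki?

sesumamveh

Esviki: *situmanviha
  situmanviha → situmamviha   [nasal place assimilation]
  situmamviha (rule 2 does not apply)
  situmamviha → sisumamviha   [intervocalic lenition]
  sisumamviha → sisumamvih   [apocope]
  sisumamvih → sesumamveh   [vowel merger]
  giving Esviki sesumamveh.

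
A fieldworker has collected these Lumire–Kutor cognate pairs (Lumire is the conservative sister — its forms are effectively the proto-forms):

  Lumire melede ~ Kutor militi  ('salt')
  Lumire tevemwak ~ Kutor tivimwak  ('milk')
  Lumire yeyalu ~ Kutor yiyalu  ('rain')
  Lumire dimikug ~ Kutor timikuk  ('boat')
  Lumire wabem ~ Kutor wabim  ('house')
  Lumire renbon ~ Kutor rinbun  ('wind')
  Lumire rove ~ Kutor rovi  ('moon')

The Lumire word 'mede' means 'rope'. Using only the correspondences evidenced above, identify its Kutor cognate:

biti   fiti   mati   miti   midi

miti

melede ~ militi, yeyalu ~ yiyalu — Lumire e corresponds to Kutor i after a consonant, before a consonant other than r, m, n, p, b, f, v.
melede ~ militi — Lumire d corresponds to Kutor t between vowels (before a front vowel).
melede ~ militi, rove ~ rovi — Lumire e corresponds to Kutor i word-finally.
Applying these to Lumire 'mede':
  mede → mide   (e→i after a consonant, before a consonant other than r, m, n, p, b, f, v)
  mide → mite   (d→t between vowels (before a front vowel))
  mite → miti   (e→i word-finally)
So the Kutor cognate is 'miti'.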